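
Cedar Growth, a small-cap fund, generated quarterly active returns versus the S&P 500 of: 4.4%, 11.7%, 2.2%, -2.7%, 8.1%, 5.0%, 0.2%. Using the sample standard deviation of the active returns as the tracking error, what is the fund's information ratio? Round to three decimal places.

0.856

r̄ = (4.4 + 11.7 + 2.2 − 2.7 + 8.1 + 5 + 0.2) / 7 = 28.90 / 7 = 4.1286%
Σ(r − r̄)² = 139.7143; sample σ = √(139.7143/6) = 4.8255%
IR = r̄ / tracking error = 4.1286 / 4.8255 = 0.8556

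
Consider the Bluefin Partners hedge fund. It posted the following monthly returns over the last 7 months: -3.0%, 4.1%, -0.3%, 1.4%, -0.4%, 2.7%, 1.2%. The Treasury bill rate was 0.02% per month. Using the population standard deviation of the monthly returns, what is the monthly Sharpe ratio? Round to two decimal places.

r̄ = (-3 + 4.1 − 0.3 + 1.4 − 0.4 + 2.7 + 1.2) / 7 = 0.8143%
Population std dev = √[32.1086 / 7] = 2.1417%
Sharpe = (r̄ − rf) / σ = (0.8143 − 0.02) / 2.1417 = 0.7943 / 2.1417 = 0.3709

0.37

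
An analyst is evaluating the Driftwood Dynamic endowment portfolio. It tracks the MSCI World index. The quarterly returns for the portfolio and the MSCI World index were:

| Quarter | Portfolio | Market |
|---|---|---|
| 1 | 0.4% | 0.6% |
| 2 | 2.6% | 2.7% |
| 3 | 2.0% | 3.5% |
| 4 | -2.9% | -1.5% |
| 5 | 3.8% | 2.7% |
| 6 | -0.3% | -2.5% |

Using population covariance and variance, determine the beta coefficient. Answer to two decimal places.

0.80

r̄p = 0.9333%,  r̄m = 0.9167%
Cov = Σ(rp − r̄p)(rm − r̄m) / 6 = 4.0811
Var(rm) = Σ(rm − r̄m)² / 6 = 5.1081
β = Cov / Var = 4.0811 / 5.1081 = 0.7989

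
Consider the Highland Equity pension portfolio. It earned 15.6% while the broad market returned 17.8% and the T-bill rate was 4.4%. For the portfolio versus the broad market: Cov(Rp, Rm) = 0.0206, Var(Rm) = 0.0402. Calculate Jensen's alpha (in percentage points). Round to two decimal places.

4.33

β = Cov / Var = 0.0206 / 0.0402 = 0.5124
E[R] = Rf + β(Rm − Rf) = 4.4% + 0.5124 × (17.8% − 4.4%) = 11.2662%
α = Rp − E[R] = 15.6% − 11.2662% = 4.3338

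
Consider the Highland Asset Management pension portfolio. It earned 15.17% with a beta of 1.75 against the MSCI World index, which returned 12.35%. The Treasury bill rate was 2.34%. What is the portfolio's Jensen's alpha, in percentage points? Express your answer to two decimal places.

CAPM expected return = Rf + β(Rm − Rf) = 2.34% + 1.75 × (12.35% − 2.34%) = 2.34 + 1.75 × 10.01 = 19.8575%
Jensen's α = Rp − E[R] = 15.17% − 19.8575% = -4.6875

-4.69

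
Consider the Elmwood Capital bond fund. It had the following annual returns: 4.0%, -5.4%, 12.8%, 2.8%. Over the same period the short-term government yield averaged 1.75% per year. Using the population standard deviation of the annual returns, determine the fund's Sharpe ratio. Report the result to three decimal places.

μ = (4 − 5.4 + 12.8 + 2.8) / 4 = 14.20 / 4 = 3.5500%
Σ(r − μ)² = (4 − 3.5500)² + (-5.4 − 3.5500)² + (12.8 − 3.5500)² + … = 166.4300
population σ = √(166.4300 / 4) = √41.6075 = 6.4504%
Sharpe = (μ − rf) / σ = (3.5500 − 1.75) / 6.4504 = 1.8000 / 6.4504 = 0.2791

0.279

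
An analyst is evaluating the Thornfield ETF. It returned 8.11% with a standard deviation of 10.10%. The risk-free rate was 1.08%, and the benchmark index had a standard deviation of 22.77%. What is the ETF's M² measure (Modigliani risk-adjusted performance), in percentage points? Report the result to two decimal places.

16.93

Sharpe = (Rp − Rf) / σp = (8.11% − 1.08%) / 10.10% = 0.6960
M² = Rf + Sharpe × σm = 1.08% + 0.6960 × 22.77% = 16.9279%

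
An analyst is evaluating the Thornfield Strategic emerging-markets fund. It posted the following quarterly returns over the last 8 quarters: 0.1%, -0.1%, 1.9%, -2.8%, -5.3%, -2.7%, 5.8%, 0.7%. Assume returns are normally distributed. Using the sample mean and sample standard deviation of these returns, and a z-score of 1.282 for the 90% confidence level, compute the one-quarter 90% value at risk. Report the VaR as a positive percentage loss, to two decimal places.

4.64

Mean return r̄ = -2.40 / 8 = -0.3000%
Sample σ = √[Σ(r − r̄)² / 7] = √[80.2600 / 7] = √11.4657 = 3.3861%
VaR = −(r̄ − z·σ) = −(-0.3000 − 1.282 × 3.3861) = −(-4.6410) = 4.6410%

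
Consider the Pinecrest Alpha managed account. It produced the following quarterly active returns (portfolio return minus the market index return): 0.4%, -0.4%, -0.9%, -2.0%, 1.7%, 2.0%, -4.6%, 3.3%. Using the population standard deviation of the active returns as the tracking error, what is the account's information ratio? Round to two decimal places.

-0.03

r̄ = (0.4 − 0.4 − 0.9 − 2 + 1.7 + 2 − 4.6 + 3.3) / 8 = -0.50 / 8 = -0.0625%
Population std dev = √[44.0388 / 8] = 2.3462%
IR = r̄ / tracking error = -0.0625 / 2.3462 = -0.0266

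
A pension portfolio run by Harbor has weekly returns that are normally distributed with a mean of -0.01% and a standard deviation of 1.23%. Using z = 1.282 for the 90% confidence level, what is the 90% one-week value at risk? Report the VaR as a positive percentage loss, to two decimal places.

VaR (as % loss) = −(μ − z·σ) = −(-0.01% − 1.282 × 1.23%) = −(-1.58686%) = 1.58686%

1.59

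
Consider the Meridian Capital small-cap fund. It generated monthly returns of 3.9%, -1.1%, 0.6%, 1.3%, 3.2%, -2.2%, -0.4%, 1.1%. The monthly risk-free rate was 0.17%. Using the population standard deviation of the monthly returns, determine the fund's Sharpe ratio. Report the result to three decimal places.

μ = (3.9 − 1.1 + 0.6 + 1.3 + 3.2 − 2.2 − 0.4 + 1.1) / 8 = 0.8000%
Population σ = √[Σ(r − μ)² / 8] = √[29.8000 / 8] = √3.7250 = 1.9300%
Sharpe = (μ − rf) / σ = (0.8000 − 0.17) / 1.9300 = 0.6300 / 1.9300 = 0.3264

0.326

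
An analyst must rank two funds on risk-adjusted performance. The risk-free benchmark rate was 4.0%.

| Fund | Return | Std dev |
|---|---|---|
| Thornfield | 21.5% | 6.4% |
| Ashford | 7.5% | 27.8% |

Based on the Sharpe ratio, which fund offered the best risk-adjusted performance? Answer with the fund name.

Thornfield

Thornfield: Sharpe ratio = (21.5% − 4.0%) / 6.4% = 2.734
Ashford: Sharpe ratio = (7.5% − 4.0%) / 27.8% = 0.126
Highest: Thornfield (2.734).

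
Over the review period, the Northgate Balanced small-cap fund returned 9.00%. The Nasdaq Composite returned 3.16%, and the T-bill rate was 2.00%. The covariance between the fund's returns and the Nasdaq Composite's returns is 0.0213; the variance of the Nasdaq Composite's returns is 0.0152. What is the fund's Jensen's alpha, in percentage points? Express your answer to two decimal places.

β = Cov / Var = 0.0213 / 0.0152 = 1.4013
E[R] = Rf + β(Rm − Rf) = 2.00% + 1.4013 × (3.16% − 2.00%) = 3.6255%
α = Rp − E[R] = 9.00% − 3.6255% = 5.3745

5.37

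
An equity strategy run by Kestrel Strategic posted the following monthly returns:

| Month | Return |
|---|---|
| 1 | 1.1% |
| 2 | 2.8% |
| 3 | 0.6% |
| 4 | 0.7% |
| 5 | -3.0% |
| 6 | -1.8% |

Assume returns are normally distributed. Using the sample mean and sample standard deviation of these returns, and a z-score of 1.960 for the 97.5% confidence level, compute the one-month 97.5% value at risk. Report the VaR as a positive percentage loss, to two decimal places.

4.06

r̄ = (1.1 + 2.8 + 0.6 + 0.7 − 3 − 1.8) / 6 = 0.0667%
Σ(r − r̄)² = 22.1133; sample σ = √(22.1133/5) = 2.1030%
VaR = −(r̄ − z·σ) = −(0.0667 − 1.960 × 2.1030) = −(-4.0552) = 4.0552%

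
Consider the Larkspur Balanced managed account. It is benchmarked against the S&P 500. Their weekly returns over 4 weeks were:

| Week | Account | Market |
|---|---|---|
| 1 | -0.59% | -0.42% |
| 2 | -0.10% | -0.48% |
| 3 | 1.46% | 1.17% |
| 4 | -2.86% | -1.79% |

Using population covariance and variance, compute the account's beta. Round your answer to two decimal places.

1.44

r̄p = -0.5225%,  r̄m = -0.3800%
Cov = Σ(rp − r̄p)(rm − r̄m) / 4 = 1.5823
Var(rm) = Σ(rm − r̄m)² / 4 = 1.1006
β = Cov / Var = 1.5823 / 1.1006 = 1.4377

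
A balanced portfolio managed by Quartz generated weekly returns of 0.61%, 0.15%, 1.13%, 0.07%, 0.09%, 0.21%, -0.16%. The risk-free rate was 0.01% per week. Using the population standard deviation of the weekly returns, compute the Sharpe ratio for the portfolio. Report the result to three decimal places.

r̄ = (0.61 + 0.15 + 1.13 + 0.07 + 0.09 + 0.21 − 0.16) / 7 = 0.3000%
Σ(r − r̄)² = (0.61 − 0.3000)² + (0.15 − 0.3000)² + … = 1.1242
σ = √[1.1242 / 7] = 0.4007%
Sharpe = (r̄ − rf) / σ = (0.3000 − 0.01) / 0.4007 = 0.2900 / 0.4007 = 0.7237

0.724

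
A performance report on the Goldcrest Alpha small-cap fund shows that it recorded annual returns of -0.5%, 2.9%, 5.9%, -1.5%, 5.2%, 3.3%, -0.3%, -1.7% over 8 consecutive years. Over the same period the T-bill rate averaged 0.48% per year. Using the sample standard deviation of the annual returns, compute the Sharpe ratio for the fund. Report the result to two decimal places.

r̄ = (-0.5 + 2.9 + 5.9 − 1.5 + 5.2 + 3.3 − 0.3 − 1.7) / 8 = 13.30 / 8 = 1.6625%
Sample std dev = √[64.5188 / 7] = 3.0359%
Sharpe = (r̄ − rf) / σ = (1.6625 − 0.48) / 3.0359 = 1.1825 / 3.0359 = 0.3895

0.39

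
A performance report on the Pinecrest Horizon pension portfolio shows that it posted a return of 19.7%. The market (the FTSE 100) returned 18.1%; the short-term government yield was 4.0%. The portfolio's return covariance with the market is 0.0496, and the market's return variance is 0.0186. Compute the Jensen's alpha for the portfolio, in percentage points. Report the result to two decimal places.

β = Cov / Var = 0.0496 / 0.0186 = 2.6667
E[R] = Rf + β(Rm − Rf) = 4.0% + 2.6667 × (18.1% − 4.0%) = 41.6005%
α = Rp − E[R] = 19.7% − 41.6005% = -21.9005

-21.90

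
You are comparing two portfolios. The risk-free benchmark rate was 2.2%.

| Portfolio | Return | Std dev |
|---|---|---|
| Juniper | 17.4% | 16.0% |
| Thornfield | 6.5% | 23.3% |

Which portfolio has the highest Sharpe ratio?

Juniper

Juniper: Sharpe ratio = (17.4% − 2.2%) / 16.0% = 0.950
Thornfield: Sharpe ratio = (6.5% − 2.2%) / 23.3% = 0.185
Highest: Juniper (0.950).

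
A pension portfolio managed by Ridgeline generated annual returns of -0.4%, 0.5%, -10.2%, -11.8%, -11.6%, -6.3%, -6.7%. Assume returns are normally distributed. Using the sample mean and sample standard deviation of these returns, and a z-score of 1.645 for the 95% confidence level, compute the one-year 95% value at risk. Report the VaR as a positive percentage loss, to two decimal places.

14.98

r̄ = (-0.4 + 0.5 − 10.2 − 11.8 − 11.6 − 6.3 − 6.7) / 7 = -46.50 / 7 = -6.6429%
Sample σ = √[Σ(r − r̄)² / 6] = √[153.9371 / 6] = √25.6562 = 5.0652%
VaR = −(r̄ − z·σ) = −(-6.6429 − 1.645 × 5.0652) = −(-14.9752) = 14.9752%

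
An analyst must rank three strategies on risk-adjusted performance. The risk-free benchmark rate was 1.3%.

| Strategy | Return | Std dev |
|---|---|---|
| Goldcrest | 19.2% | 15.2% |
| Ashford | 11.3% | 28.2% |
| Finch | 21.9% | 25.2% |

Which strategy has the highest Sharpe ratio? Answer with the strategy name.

Goldcrest: Sharpe ratio = (19.2% − 1.3%) / 15.2% = 1.178
Ashford: Sharpe ratio = (11.3% − 1.3%) / 28.2% = 0.355
Finch: Sharpe ratio = (21.9% − 1.3%) / 25.2% = 0.817
Highest: Goldcrest (1.178).

Goldcrest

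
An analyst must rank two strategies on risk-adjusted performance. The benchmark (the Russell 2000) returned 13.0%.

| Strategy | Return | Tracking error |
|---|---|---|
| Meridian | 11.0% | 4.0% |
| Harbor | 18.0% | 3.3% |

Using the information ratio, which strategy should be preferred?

Harbor

Meridian: IR = (11.0% − 13.0%) / 4.0% = -0.500
Harbor: IR = (18.0% − 13.0%) / 3.3% = 1.515
Highest: Harbor (1.515).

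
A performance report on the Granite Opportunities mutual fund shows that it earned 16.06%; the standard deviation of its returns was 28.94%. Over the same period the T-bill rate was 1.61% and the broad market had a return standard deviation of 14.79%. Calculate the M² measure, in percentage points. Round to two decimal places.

Sharpe = (Rp − Rf) / σp = (16.06% − 1.61%) / 28.94% = 0.4993
M² = Rf + Sharpe × σm = 1.61% + 0.4993 × 14.79% = 8.9946%

8.99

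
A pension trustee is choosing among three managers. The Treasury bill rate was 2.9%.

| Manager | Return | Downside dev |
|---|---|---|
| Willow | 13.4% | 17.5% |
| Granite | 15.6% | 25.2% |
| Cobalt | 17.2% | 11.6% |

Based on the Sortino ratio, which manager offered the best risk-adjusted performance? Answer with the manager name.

Cobalt

Willow: Sortino ratio = (13.4% − 2.9%) / 17.5% = 0.600
Granite: Sortino ratio = (15.6% − 2.9%) / 25.2% = 0.504
Cobalt: Sortino ratio = (17.2% − 2.9%) / 11.6% = 1.233
Highest: Cobalt (1.233).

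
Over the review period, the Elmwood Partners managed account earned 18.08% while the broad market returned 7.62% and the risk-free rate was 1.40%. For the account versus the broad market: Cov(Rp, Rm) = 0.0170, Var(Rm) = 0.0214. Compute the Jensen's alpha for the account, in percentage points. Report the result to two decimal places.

β = Cov / Var = 0.0170 / 0.0214 = 0.7944
E[R] = Rf + β(Rm − Rf) = 1.40% + 0.7944 × (7.62% − 1.40%) = 6.3412%
α = Rp − E[R] = 18.08% − 6.3412% = 11.7388

11.74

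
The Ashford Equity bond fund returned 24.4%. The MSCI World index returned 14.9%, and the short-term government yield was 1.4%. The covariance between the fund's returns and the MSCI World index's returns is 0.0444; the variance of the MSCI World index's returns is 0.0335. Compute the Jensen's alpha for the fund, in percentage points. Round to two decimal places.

β = Cov / Var = 0.0444 / 0.0335 = 1.3254
E[R] = Rf + β(Rm − Rf) = 1.4% + 1.3254 × (14.9% − 1.4%) = 19.2929%
α = Rp − E[R] = 24.4% − 19.2929% = 5.1071

5.11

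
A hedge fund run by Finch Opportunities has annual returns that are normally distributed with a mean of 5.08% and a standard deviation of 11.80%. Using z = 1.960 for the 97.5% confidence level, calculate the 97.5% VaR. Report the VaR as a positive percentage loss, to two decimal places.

18.05

VaR (as % loss) = −(μ − z·σ) = −(5.08% − 1.960 × 11.80%) = −(-18.0480%) = 18.0480%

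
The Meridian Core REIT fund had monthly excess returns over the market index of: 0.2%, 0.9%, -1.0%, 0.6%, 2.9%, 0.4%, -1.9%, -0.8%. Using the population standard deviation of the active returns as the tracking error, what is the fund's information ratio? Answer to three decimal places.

0.119

Mean return μ = 1.30 / 8 = 0.1625%
Population std dev = √[14.8188 / 8] = 1.3610%
IR = μ / tracking error = 0.1625 / 1.3610 = 0.1194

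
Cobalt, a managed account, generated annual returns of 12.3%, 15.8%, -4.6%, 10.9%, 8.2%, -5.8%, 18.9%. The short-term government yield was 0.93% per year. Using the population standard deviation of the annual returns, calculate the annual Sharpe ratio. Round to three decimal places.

0.789

μ = (12.3 + 15.8 − 4.6 + 10.9 + 8.2 − 5.8 + 18.9) / 7 = 55.70 / 7 = 7.9571%
Population std dev = √[555.7771 / 7] = 8.9105%
Sharpe = (μ − rf) / σ = (7.9571 − 0.93) / 8.9105 = 7.0271 / 8.9105 = 0.7886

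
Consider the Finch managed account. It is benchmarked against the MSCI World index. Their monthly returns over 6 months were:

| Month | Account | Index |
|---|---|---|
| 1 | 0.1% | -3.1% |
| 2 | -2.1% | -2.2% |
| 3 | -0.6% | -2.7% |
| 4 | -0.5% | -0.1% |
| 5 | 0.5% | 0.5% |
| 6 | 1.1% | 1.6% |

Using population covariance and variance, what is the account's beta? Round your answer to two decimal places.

0.35

r̄p = -0.2500%,  r̄m = -1.0000%
Cov = Σ(rp − r̄p)(rm − r̄m) / 6 = 1.0817
Var(rm) = Σ(rm − r̄m)² / 6 = 3.0933
β = Cov / Var = 1.0817 / 3.0933 = 0.3497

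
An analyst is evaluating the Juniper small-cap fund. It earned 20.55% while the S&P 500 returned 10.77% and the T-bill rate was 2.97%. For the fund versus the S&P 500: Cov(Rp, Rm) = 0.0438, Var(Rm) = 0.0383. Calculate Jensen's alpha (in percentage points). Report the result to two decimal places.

β = Cov / Var = 0.0438 / 0.0383 = 1.1436
E[R] = Rf + β(Rm − Rf) = 2.97% + 1.1436 × (10.77% − 2.97%) = 11.8901%
α = Rp − E[R] = 20.55% − 11.8901% = 8.6599

8.66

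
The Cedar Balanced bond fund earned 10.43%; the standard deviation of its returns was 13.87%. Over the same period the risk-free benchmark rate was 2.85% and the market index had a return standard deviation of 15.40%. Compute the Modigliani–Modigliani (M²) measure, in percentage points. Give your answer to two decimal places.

Sharpe = (Rp − Rf) / σp = (10.43% − 2.85%) / 13.87% = 0.5465
M² = Rf + Sharpe × σm = 2.85% + 0.5465 × 15.40% = 11.2661%

11.27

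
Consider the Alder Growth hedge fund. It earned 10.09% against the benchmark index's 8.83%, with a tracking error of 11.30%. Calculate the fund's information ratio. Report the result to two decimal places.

IR = (Rp − Rb) / TE = (10.09% − 8.83%) / 11.30% = 1.26% / 11.30% = 0.1115

0.11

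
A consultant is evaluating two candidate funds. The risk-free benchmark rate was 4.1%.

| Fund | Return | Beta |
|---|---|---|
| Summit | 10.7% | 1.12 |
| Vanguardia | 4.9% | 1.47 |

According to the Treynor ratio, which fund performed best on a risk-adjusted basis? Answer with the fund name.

Summit

Summit: Treynor = (10.7% − 4.1%) / 1.12 = 5.893
Vanguardia: Treynor = (4.9% − 4.1%) / 1.47 = 0.544
Highest: Summit (5.893).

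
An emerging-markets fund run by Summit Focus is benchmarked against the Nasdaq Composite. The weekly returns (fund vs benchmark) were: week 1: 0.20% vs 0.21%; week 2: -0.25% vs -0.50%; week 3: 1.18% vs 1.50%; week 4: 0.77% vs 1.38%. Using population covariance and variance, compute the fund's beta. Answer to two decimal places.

0.64

r̄p = 0.4750%,  r̄m = 0.6475%
Cov = Σ(rp − r̄p)(rm − r̄m) / 4 = 0.4423
Var(rm) = Σ(rm − r̄m)² / 4 = 0.6929
β = Cov / Var = 0.4423 / 0.6929 = 0.6383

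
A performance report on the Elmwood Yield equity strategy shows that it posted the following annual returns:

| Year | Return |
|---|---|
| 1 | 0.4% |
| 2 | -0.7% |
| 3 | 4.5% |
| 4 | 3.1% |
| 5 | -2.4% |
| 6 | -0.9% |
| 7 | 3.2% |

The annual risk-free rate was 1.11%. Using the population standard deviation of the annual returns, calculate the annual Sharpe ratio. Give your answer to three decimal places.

-0.034

r̄ = (0.4 − 0.7 + 4.5 + 3.1 − 2.4 − 0.9 + 3.2) / 7 = 7.20 / 7 = 1.0286%
Σ(r − r̄)² = (0.4 − 1.0286)² + (-0.7 − 1.0286)² + (4.5 − 1.0286)² + … = 39.9143
population σ = √(39.9143 / 7) = √5.7020 = 2.3879%
Sharpe = (r̄ − rf) / σ = (1.0286 − 1.11) / 2.3879 = -0.0814 / 2.3879 = -0.0341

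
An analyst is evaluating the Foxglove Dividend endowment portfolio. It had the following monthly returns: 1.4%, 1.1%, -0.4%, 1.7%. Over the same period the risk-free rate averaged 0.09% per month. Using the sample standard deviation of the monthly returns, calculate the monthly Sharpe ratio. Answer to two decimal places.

0.92

r̄ = (1.4 + 1.1 − 0.4 + 1.7) / 4 = 0.9500%
Sample std dev = √[2.6100 / 3] = 0.9327%
Sharpe = (r̄ − rf) / σ = (0.9500 − 0.09) / 0.9327 = 0.8600 / 0.9327 = 0.9221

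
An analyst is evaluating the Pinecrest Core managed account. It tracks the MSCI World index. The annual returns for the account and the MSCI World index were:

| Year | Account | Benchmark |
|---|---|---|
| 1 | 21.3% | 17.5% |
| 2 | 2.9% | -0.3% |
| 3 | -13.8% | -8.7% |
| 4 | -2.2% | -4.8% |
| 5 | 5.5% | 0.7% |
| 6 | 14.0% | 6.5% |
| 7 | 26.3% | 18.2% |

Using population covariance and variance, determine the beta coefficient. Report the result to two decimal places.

1.29

r̄p = 7.7143%,  r̄m = 4.1571%
Cov = Σ(rp − r̄p)(rm − r̄m) / 7 = 121.6463
Var(rm) = Σ(rm − r̄m)² / 7 = 94.0110
β = Cov / Var = 121.6463 / 94.0110 = 1.2940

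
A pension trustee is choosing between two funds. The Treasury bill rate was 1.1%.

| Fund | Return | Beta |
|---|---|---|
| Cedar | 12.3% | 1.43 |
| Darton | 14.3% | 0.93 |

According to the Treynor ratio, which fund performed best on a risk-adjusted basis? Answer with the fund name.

Cedar: Treynor = (12.3% − 1.1%) / 1.43 = 7.832
Darton: Treynor = (14.3% − 1.1%) / 0.93 = 14.194
Highest: Darton (14.194).

Darton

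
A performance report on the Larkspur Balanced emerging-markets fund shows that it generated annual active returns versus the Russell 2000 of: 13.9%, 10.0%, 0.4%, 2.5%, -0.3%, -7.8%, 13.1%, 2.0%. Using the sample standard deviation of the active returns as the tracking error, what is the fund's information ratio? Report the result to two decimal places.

Mean return μ = 33.80 / 8 = 4.2250%
Σ(r − μ)² = (13.9 − 4.2250)² + (10 − 4.2250)² + … = 393.3550
sample σ = √(393.3550 / 7) = √56.1936 = 7.4962%
IR = μ / tracking error = 4.2250 / 7.4962 = 0.5636

0.56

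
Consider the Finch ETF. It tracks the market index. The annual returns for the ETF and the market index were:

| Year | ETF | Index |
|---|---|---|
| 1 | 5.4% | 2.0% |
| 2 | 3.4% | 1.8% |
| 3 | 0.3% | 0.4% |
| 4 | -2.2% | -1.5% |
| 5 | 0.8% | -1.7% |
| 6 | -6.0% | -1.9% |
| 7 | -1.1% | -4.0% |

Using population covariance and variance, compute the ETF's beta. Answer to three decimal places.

1.226

r̄p = 0.0857%,  r̄m = -0.7000%
Cov = Σ(rp − r̄p)(rm − r̄m) / 7 = 5.0286
Var(rm) = Σ(rm − r̄m)² / 7 = 4.1029
β = Cov / Var = 5.0286 / 4.1029 = 1.2256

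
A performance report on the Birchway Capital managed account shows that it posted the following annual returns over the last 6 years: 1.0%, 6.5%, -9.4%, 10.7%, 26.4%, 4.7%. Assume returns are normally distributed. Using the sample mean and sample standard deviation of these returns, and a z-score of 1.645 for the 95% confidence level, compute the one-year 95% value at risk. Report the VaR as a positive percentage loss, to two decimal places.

Mean return r̄ = 39.90 / 6 = 6.6500%
Sample σ = √[Σ(r − r̄)² / 5] = √[699.8150 / 5] = √139.9630 = 11.8306%
VaR = −(r̄ − z·σ) = −(6.6500 − 1.645 × 11.8306) = −(-12.8113) = 12.8113%

12.81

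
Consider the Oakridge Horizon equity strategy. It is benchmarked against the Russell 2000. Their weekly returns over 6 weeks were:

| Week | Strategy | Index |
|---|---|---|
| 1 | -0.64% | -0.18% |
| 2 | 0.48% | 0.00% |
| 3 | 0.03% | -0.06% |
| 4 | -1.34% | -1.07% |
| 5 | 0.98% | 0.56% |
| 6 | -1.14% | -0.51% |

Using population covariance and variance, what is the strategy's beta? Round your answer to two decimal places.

1.57

r̄p = -0.2717%,  r̄m = -0.2100%
Cov = Σ(rp − r̄p)(rm − r̄m) / 6 = 0.3892
Var(rm) = Σ(rm − r̄m)² / 6 = 0.2483
β = Cov / Var = 0.3892 / 0.2483 = 1.5675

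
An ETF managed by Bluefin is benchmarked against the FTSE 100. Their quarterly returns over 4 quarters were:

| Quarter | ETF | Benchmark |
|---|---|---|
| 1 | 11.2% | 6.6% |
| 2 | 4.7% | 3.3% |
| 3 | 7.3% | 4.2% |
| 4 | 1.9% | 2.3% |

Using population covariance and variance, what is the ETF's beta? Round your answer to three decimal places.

r̄p = 6.2750%,  r̄m = 4.1000%
Cov = Σ(rp − r̄p)(rm − r̄m) / 4 = 5.3875
Var(rm) = Σ(rm − r̄m)² / 4 = 2.5350
β = Cov / Var = 5.3875 / 2.5350 = 2.1252

2.125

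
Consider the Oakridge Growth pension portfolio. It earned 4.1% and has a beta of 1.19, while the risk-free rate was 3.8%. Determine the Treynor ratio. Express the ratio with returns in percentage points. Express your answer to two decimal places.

0.25

Treynor = (Rp − Rf) / β = (4.1% − 3.8%) / 1.19 = 0.30 / 1.19 = 0.2521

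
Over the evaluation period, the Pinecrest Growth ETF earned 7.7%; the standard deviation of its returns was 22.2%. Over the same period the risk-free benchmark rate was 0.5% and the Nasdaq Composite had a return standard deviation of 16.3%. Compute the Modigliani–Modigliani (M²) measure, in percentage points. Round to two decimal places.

Sharpe = (Rp − Rf) / σp = (7.7% − 0.5%) / 22.2% = 0.3243
M² = Rf + Sharpe × σm = 0.5% + 0.3243 × 16.3% = 5.7861%

5.79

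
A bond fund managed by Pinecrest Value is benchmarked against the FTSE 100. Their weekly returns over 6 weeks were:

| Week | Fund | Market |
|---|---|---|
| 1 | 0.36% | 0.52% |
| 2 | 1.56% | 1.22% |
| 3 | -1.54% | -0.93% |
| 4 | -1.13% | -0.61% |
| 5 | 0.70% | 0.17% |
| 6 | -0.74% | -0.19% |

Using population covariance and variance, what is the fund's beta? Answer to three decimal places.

1.471

r̄p = -0.1317%,  r̄m = 0.0300%
Cov = Σ(rp − r̄p)(rm − r̄m) / 6 = 0.7492
Var(rm) = Σ(rm − r̄m)² / 6 = 0.5092
β = Cov / Var = 0.7492 / 0.5092 = 1.4713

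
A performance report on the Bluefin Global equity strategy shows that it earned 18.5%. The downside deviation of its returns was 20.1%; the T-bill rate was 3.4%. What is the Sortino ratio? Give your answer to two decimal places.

Sortino = (Rp − Rf) / σd = (18.5% − 3.4%) / 20.1% = 15.10% / 20.1% = 0.7512

0.75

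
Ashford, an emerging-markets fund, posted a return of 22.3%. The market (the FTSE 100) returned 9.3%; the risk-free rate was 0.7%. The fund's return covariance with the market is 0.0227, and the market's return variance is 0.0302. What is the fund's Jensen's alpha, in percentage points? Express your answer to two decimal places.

β = Cov / Var = 0.0227 / 0.0302 = 0.7517
E[R] = Rf + β(Rm − Rf) = 0.7% + 0.7517 × (9.3% − 0.7%) = 7.1646%
α = Rp − E[R] = 22.3% − 7.1646% = 15.1354

15.14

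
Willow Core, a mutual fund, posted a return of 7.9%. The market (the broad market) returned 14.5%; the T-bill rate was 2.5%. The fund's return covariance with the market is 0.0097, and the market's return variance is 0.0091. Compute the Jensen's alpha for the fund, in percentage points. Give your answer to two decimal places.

β = Cov / Var = 0.0097 / 0.0091 = 1.0659
E[R] = Rf + β(Rm − Rf) = 2.5% + 1.0659 × (14.5% − 2.5%) = 15.2908%
α = Rp − E[R] = 7.9% − 15.2908% = -7.3908

-7.39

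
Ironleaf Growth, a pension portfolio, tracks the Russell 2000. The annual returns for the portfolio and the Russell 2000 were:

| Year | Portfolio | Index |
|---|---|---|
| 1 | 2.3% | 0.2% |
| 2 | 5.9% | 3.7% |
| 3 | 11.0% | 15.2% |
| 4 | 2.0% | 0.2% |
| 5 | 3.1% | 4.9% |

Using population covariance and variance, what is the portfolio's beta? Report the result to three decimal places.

r̄p = 4.8600%,  r̄m = 4.8400%
Cov = Σ(rp − r̄p)(rm − r̄m) / 5 = 17.4936
Var(rm) = Σ(rm − r̄m)² / 5 = 30.3384
β = Cov / Var = 17.4936 / 30.3384 = 0.5766

0.577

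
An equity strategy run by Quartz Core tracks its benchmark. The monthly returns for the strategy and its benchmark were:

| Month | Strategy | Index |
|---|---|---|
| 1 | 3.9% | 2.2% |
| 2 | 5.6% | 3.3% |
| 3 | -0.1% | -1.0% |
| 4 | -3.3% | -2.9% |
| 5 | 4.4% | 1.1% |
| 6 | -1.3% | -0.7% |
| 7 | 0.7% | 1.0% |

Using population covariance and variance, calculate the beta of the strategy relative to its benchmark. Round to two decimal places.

1.47

r̄p = 1.4143%,  r̄m = 0.4286%
Cov = Σ(rp − r̄p)(rm − r̄m) / 7 = 5.5624
Var(rm) = Σ(rm − r̄m)² / 7 = 3.7935
β = Cov / Var = 5.5624 / 3.7935 = 1.4663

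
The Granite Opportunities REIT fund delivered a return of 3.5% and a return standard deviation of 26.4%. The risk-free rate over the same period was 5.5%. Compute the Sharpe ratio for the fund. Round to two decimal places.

-0.08

Sharpe = (Rp − Rf) / σp = (3.5% − 5.5%) / 26.4% = -2.00% / 26.4% = -0.0758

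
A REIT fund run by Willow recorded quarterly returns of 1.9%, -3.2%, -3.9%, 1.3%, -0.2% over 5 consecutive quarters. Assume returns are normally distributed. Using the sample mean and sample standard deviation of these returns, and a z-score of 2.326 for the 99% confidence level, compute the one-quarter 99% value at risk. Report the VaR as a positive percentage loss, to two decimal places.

6.91

r̄ = (1.9 − 3.2 − 3.9 + 1.3 − 0.2) / 5 = -4.10 / 5 = -0.8200%
Sample std dev = √[27.4280 / 4] = 2.6186%
VaR = −(r̄ − z·σ) = −(-0.8200 − 2.326 × 2.6186) = −(-6.9109) = 6.9109%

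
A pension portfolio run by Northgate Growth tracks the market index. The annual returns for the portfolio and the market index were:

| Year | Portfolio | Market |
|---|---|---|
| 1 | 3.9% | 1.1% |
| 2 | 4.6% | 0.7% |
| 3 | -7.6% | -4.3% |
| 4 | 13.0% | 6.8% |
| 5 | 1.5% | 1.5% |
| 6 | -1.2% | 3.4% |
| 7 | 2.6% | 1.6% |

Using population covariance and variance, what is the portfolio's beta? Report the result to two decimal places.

r̄p = 2.4000%,  r̄m = 1.5429%
Cov = Σ(rp − r̄p)(rm − r̄m) / 7 = 15.0000
Var(rm) = Σ(rm − r̄m)² / 7 = 9.4482
β = Cov / Var = 15.0000 / 9.4482 = 1.5876

1.59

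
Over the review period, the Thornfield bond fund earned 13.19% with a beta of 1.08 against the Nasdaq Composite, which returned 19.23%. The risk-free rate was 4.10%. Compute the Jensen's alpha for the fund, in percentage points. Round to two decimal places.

-7.25

CAPM expected return = Rf + β(Rm − Rf) = 4.10% + 1.08 × (19.23% − 4.10%) = 4.1 + 1.08 × 15.13 = 20.4404%
Jensen's α = Rp − E[R] = 13.19% − 20.4404% = -7.2504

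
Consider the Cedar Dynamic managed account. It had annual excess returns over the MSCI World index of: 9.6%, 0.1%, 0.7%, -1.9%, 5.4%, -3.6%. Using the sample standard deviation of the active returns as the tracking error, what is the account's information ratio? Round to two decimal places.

0.35

r̄ = (9.6 + 0.1 + 0.7 − 1.9 + 5.4 − 3.6) / 6 = 1.7167%
Sample σ = √[Σ(r − r̄)² / 5] = √[120.7083 / 5] = √24.1417 = 4.9134%
IR = r̄ / tracking error = 1.7167 / 4.9134 = 0.3494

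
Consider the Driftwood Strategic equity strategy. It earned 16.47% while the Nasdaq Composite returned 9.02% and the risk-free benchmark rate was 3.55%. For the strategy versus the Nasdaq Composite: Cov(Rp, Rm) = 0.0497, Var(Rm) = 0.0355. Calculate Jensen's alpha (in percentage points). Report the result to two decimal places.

β = Cov / Var = 0.0497 / 0.0355 = 1.4000
E[R] = Rf + β(Rm − Rf) = 3.55% + 1.4000 × (9.02% − 3.55%) = 11.2080%
α = Rp − E[R] = 16.47% − 11.2080% = 5.2620

5.26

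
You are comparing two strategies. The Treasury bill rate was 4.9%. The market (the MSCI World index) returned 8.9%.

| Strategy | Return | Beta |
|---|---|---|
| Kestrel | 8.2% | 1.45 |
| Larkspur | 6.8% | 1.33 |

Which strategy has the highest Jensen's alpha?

Kestrel: α = 8.2% − [4.9% + 1.45 × (8.9% − 4.9%)] = -2.500
Larkspur: α = 6.8% − [4.9% + 1.33 × (8.9% − 4.9%)] = -3.420
Highest: Kestrel (-2.500).

Kestrel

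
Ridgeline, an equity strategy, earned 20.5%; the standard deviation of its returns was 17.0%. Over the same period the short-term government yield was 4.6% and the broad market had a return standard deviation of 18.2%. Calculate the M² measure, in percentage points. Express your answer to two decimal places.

21.62

Sharpe = (Rp − Rf) / σp = (20.5% − 4.6%) / 17.0% = 0.9353
M² = Rf + Sharpe × σm = 4.6% + 0.9353 × 18.2% = 21.6225%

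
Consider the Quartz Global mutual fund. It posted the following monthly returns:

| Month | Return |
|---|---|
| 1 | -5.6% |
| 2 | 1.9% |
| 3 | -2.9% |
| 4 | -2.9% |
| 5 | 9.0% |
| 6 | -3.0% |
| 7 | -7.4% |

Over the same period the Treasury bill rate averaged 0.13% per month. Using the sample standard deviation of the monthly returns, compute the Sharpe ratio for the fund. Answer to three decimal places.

-0.308

Mean return r̄ = -10.90 / 7 = -1.5571%
Σ(r − r̄)² = 179.5771; sample σ = √(179.5771/6) = 5.4708%
Sharpe = (r̄ − rf) / σ = (-1.5571 − 0.13) / 5.4708 = -1.6871 / 5.4708 = -0.3084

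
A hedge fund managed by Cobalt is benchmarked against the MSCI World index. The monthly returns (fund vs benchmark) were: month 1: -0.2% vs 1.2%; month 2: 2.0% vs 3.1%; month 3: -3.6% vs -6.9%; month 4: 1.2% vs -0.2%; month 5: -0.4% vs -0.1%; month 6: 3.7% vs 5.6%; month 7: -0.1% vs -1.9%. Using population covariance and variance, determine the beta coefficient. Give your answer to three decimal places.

0.547

r̄p = 0.3714%,  r̄m = 0.1143%
Cov = Σ(rp − r̄p)(rm − r̄m) / 7 = 7.3161
Var(rm) = Σ(rm − r̄m)² / 7 = 13.3698
β = Cov / Var = 7.3161 / 13.3698 = 0.5472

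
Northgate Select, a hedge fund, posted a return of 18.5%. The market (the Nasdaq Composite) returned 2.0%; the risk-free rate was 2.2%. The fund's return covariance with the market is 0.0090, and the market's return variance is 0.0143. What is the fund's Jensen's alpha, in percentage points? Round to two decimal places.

β = Cov / Var = 0.0090 / 0.0143 = 0.6294
E[R] = Rf + β(Rm − Rf) = 2.2% + 0.6294 × (2.0% − 2.2%) = 2.0741%
α = Rp − E[R] = 18.5% − 2.0741% = 16.4259

16.43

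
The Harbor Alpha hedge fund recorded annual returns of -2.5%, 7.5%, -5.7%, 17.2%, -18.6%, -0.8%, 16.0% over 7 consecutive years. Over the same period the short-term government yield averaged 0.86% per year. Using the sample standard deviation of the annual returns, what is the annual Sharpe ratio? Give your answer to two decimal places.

r̄ = (-2.5 + 7.5 − 5.7 + 17.2 − 18.6 − 0.8 + 16) / 7 = 1.8714%
Sample σ = √[Σ(r − r̄)² / 6] = √[968.9143 / 6] = √161.4857 = 12.7077%
Sharpe = (r̄ − rf) / σ = (1.8714 − 0.86) / 12.7077 = 1.0114 / 12.7077 = 0.0796

0.08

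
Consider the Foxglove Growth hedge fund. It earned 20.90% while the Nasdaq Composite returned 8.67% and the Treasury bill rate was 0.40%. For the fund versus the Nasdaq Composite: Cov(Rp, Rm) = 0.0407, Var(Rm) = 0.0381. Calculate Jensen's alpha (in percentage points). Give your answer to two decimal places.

β = Cov / Var = 0.0407 / 0.0381 = 1.0682
E[R] = Rf + β(Rm − Rf) = 0.40% + 1.0682 × (8.67% − 0.40%) = 9.2340%
α = Rp − E[R] = 20.90% − 9.2340% = 11.6660

11.67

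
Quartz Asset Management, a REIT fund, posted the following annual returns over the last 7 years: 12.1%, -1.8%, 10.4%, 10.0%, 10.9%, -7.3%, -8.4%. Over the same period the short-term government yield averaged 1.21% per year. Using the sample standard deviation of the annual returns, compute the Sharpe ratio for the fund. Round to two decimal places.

r̄ = (12.1 − 1.8 + 10.4 + 10 + 10.9 − 7.3 − 8.4) / 7 = 25.90 / 7 = 3.7000%
Sample σ = √[Σ(r − r̄)² / 6] = √[504.6400 / 6] = √84.1067 = 9.1710%
Sharpe = (r̄ − rf) / σ = (3.7000 − 1.21) / 9.1710 = 2.4900 / 9.1710 = 0.2715

0.27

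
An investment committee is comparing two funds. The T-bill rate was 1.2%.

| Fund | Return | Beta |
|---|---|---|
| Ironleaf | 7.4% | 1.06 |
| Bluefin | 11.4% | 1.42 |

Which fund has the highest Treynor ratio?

Bluefin

Ironleaf: Treynor = (7.4% − 1.2%) / 1.06 = 5.849
Bluefin: Treynor = (11.4% − 1.2%) / 1.42 = 7.183
Highest: Bluefin (7.183).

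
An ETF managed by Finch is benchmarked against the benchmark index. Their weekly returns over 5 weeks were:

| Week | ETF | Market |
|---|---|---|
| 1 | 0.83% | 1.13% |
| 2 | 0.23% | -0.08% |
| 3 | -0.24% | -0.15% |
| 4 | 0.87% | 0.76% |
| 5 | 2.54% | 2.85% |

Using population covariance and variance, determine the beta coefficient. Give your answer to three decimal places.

r̄p = 0.8460%,  r̄m = 0.9020%
Cov = Σ(rp − r̄p)(rm − r̄m) / 5 = 1.0080
Var(rm) = Σ(rm − r̄m)² / 5 = 1.1876
β = Cov / Var = 1.0080 / 1.1876 = 0.8488

0.849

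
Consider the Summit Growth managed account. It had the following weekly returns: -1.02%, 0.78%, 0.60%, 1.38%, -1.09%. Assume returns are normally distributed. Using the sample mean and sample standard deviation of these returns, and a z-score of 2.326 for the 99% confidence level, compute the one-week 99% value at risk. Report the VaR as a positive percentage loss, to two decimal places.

2.47

Mean return μ = 0.650 / 5 = 0.1300%
Σ(r − μ)² = (-1.02 − 0.1300)² + (0.78 − 0.1300)² + … = 5.0168
σ = √[5.0168 / 4] = 1.1199%
VaR = −(μ − z·σ) = −(0.1300 − 2.326 × 1.1199) = −(-2.4749) = 2.4749%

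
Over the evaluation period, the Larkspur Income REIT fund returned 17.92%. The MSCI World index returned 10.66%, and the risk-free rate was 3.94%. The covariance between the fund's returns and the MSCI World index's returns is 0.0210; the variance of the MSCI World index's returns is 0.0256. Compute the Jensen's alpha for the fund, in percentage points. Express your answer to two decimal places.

8.47

β = Cov / Var = 0.0210 / 0.0256 = 0.8203
E[R] = Rf + β(Rm − Rf) = 3.94% + 0.8203 × (10.66% − 3.94%) = 9.4524%
α = Rp − E[R] = 17.92% − 9.4524% = 8.4676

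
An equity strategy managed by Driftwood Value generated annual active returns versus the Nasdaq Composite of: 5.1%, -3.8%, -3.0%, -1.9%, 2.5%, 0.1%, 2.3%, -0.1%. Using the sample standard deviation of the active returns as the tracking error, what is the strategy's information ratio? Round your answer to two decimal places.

r̄ = (5.1 − 3.8 − 3 − 1.9 + 2.5 + 0.1 + 2.3 − 0.1) / 8 = 1.20 / 8 = 0.1500%
Σ(r − r̄)² = (5.1 − 0.1500)² + (-3.8 − 0.1500)² + (-3 − 0.1500)² + … = 64.4400
sample σ = √(64.4400 / 7) = √9.2057 = 3.0341%
IR = r̄ / tracking error = 0.1500 / 3.0341 = 0.0494

0.05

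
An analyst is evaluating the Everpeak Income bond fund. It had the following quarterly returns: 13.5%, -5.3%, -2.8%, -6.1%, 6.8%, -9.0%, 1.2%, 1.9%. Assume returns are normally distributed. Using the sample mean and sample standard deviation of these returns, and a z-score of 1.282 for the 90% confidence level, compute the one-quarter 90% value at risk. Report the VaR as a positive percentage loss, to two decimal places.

Mean return r̄ = 0.20 / 8 = 0.0250%
Σ(r − r̄)² = 387.6750; sample σ = √(387.6750/7) = 7.4419%
VaR = −(r̄ − z·σ) = −(0.0250 − 1.282 × 7.4419) = −(-9.5155) = 9.5155%

9.52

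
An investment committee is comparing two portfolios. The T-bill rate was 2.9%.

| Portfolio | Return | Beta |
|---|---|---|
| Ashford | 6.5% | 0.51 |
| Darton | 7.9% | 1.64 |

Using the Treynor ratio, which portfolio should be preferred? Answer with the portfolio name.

Ashford

Ashford: Treynor = (6.5% − 2.9%) / 0.51 = 7.059
Darton: Treynor = (7.9% − 2.9%) / 1.64 = 3.049
Highest: Ashford (7.059).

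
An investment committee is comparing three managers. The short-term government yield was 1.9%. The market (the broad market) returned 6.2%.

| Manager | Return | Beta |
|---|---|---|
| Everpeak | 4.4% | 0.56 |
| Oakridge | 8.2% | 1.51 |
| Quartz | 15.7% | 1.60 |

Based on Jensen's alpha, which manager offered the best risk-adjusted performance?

Everpeak: α = 4.4% − [1.9% + 0.56 × (6.2% − 1.9%)] = 0.092
Oakridge: α = 8.2% − [1.9% + 1.51 × (6.2% − 1.9%)] = -0.193
Quartz: α = 15.7% − [1.9% + 1.60 × (6.2% − 1.9%)] = 6.920
Highest: Quartz (6.920).

Quartz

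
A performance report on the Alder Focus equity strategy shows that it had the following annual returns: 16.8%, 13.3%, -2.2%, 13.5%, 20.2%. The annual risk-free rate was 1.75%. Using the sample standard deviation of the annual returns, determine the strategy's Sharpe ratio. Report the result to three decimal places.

r̄ = (16.8 + 13.3 − 2.2 + 13.5 + 20.2) / 5 = 61.60 / 5 = 12.3200%
Sample std dev = √[295.3480 / 4] = 8.5928%
Sharpe = (r̄ − rf) / σ = (12.3200 − 1.75) / 8.5928 = 10.5700 / 8.5928 = 1.2301

1.230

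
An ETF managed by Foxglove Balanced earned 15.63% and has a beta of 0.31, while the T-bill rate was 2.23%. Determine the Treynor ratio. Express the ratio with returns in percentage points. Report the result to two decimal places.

43.23

Treynor = (Rp − Rf) / β = (15.63% − 2.23%) / 0.31 = 13.40 / 0.31 = 43.2258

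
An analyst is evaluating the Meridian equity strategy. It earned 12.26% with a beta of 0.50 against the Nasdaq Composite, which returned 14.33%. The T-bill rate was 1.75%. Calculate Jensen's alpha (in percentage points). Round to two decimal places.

CAPM expected return = Rf + β(Rm − Rf) = 1.75% + 0.50 × (14.33% − 1.75%) = 1.75 + 0.50 × 12.58 = 8.0400%
Jensen's α = Rp − E[R] = 12.26% − 8.0400% = 4.2200

4.22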